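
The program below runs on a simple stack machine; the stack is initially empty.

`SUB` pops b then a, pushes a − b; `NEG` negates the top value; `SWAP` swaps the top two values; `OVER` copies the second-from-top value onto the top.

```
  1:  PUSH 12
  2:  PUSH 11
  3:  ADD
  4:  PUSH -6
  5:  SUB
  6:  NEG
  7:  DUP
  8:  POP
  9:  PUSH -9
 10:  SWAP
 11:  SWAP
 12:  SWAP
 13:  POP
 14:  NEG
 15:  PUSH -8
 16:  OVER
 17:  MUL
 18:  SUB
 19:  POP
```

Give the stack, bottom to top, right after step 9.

PUSH 12 → [12]
PUSH 11 → [12, 11]
ADD     → [23]
PUSH -6 → [23, -6]
SUB     → [29]
NEG     → [-29]
DUP     → [-29, -29]
POP     → [-29]
PUSH -9 → [-29, -9]

[-29, -9]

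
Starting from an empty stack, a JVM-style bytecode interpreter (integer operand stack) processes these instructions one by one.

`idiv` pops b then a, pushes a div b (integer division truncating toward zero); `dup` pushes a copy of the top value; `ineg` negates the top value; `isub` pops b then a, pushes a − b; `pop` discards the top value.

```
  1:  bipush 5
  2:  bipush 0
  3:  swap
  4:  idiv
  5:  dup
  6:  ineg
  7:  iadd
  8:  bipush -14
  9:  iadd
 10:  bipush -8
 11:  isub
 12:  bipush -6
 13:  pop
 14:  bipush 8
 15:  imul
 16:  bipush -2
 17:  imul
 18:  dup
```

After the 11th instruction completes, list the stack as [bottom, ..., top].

bipush 5   -> [5]
bipush 0   -> [5, 0]
swap       -> [0, 5]
idiv       -> [0]
dup        -> [0, 0]
ineg       -> [0, 0]
iadd       -> [0]
bipush -14 -> [0, -14]
iadd       -> [-14]
bipush -8  -> [-14, -8]
isub       -> [-6]

[-6]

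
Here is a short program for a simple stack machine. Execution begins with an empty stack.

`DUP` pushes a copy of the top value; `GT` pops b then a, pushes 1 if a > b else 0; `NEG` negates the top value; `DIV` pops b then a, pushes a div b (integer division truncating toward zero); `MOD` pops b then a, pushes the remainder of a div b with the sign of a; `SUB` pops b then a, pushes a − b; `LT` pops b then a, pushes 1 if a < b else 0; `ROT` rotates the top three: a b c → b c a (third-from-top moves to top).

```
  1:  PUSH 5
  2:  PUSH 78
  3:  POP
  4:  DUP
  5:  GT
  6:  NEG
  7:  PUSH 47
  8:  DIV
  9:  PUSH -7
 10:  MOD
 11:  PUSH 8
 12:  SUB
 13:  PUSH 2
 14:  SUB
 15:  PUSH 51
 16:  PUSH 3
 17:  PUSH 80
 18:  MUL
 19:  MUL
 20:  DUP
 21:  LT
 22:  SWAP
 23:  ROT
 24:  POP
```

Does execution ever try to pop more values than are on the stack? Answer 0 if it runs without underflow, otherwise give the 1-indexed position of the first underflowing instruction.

23

PUSH 5   5
PUSH 78  5 78
POP      5
DUP      5 5
GT       0
NEG      0
PUSH 47  0 47
DIV      0
PUSH -7  0 -7
MOD      0
PUSH 8   0 8
SUB      -8
PUSH 2   -8 2
SUB      -10
PUSH 51  -10 51
PUSH 3   -10 51 3
PUSH 80  -10 51 3 80
MUL      -10 51 240
MUL      -10 12240
DUP      -10 12240 12240
LT       -10 0
SWAP     0 -10
ROT  — needs 3 operands, stack has 2 → underflow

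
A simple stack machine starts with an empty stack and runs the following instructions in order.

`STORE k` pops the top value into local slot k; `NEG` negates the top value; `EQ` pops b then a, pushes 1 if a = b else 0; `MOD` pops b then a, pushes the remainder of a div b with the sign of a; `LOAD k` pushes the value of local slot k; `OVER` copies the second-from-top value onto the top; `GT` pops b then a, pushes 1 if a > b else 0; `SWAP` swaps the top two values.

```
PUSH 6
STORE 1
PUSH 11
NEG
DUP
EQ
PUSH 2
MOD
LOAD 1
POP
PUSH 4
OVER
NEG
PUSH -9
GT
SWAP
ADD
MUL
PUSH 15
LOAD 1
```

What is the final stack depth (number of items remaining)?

PUSH 6   [6]
STORE 1  []
PUSH 11  [11]
NEG      [-11]
DUP      [-11, -11]
EQ       [1]
PUSH 2   [1, 2]
MOD      [1]
LOAD 1   [1, 6]
POP      [1]
PUSH 4   [1, 4]
OVER     [1, 4, 1]
NEG      [1, 4, -1]
PUSH -9  [1, 4, -1, -9]
GT       [1, 4, 1]
SWAP     [1, 1, 4]
ADD      [1, 5]
MUL      [5]
PUSH 15  [5, 15]
LOAD 1   [5, 15, 6]

3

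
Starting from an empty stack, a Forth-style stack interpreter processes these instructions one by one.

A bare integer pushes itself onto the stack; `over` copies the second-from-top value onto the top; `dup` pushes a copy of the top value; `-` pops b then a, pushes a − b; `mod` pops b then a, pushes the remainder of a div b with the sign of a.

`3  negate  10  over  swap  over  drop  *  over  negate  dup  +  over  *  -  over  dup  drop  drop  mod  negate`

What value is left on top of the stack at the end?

3      -> [3]
negate -> [-3]
10     -> [-3, 10]
over   -> [-3, 10, -3]
swap   -> [-3, -3, 10]
over   -> [-3, -3, 10, -3]
drop   -> [-3, -3, 10]
*      -> [-3, -30]
over   -> [-3, -30, -3]
negate -> [-3, -30, 3]
dup    -> [-3, -30, 3, 3]
+      -> [-3, -30, 6]
over   -> [-3, -30, 6, -30]
*      -> [-3, -30, -180]
-      -> [-3, 150]
over   -> [-3, 150, -3]
dup    -> [-3, 150, -3, -3]
drop   -> [-3, 150, -3]
drop   -> [-3, 150]
mod    -> [-3]
negate -> [3]

3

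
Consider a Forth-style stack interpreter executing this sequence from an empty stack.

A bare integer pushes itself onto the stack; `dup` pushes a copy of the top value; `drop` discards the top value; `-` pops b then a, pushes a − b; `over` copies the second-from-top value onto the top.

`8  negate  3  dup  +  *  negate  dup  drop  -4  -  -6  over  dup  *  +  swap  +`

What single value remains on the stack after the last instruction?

2750

8      : [8]
negate : [-8]
3      : [-8, 3]
dup    : [-8, 3, 3]
+      : [-8, 6]
*      : [-48]
negate : [48]
dup    : [48, 48]
drop   : [48]
-4     : [48, -4]
-      : [52]
-6     : [52, -6]
over   : [52, -6, 52]
dup    : [52, -6, 52, 52]
*      : [52, -6, 2704]
+      : [52, 2698]
swap   : [2698, 52]
+      : [2750]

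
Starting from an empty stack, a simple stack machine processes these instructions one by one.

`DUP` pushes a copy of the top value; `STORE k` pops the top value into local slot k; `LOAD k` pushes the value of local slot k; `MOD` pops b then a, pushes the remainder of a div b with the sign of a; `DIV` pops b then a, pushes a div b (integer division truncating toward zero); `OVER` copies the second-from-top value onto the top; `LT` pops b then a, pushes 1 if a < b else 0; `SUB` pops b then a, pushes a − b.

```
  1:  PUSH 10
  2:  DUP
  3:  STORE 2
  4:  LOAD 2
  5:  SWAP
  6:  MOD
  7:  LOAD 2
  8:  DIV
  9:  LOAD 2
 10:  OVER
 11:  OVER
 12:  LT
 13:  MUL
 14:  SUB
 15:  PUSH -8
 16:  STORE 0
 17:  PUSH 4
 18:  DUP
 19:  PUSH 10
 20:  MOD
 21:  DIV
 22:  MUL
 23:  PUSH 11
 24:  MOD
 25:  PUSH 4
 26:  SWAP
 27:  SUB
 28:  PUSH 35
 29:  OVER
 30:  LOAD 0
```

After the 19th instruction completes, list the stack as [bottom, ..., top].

PUSH 10 -> 10
DUP     -> 10 10
STORE 2 -> 10
LOAD 2  -> 10 10
SWAP    -> 10 10
MOD     -> 0
LOAD 2  -> 0 10
DIV     -> 0
LOAD 2  -> 0 10
OVER    -> 0 10 0
OVER    -> 0 10 0 10
LT      -> 0 10 1
MUL     -> 0 10
SUB     -> -10
PUSH -8 -> -10 -8
STORE 0 -> -10
PUSH 4  -> -10 4
DUP     -> -10 4 4
PUSH 10 -> -10 4 4 10

[-10, 4, 4, 10]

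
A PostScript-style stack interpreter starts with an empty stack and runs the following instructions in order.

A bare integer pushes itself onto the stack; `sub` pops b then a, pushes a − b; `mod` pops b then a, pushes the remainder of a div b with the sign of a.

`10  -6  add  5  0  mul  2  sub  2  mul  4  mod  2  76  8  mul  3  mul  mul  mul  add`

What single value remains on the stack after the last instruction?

10  -> 10
-6  -> 10 -6
add -> 4
5   -> 4 5
0   -> 4 5 0
mul -> 4 0
2   -> 4 0 2
sub -> 4 -2
2   -> 4 -2 2
mul -> 4 -4
4   -> 4 -4 4
mod -> 4 0
2   -> 4 0 2
76  -> 4 0 2 76
8   -> 4 0 2 76 8
mul -> 4 0 2 608
3   -> 4 0 2 608 3
mul -> 4 0 2 1824
mul -> 4 0 3648
mul -> 4 0
add -> 4

4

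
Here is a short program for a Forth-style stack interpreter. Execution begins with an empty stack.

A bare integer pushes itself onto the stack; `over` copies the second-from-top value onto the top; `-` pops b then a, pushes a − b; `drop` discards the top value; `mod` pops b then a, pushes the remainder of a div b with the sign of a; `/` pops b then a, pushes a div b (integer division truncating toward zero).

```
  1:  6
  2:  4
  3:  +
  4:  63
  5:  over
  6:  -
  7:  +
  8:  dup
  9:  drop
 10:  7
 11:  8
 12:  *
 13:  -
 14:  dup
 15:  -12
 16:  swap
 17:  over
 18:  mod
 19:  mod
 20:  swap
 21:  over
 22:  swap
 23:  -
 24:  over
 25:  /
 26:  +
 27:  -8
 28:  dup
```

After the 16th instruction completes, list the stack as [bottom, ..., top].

6    -> [6]
4    -> [6, 4]
+    -> [10]
63   -> [10, 63]
over -> [10, 63, 10]
-    -> [10, 53]
+    -> [63]
dup  -> [63, 63]
drop -> [63]
7    -> [63, 7]
8    -> [63, 7, 8]
*    -> [63, 56]
-    -> [7]
dup  -> [7, 7]
-12  -> [7, 7, -12]
swap -> [7, -12, 7]

[7, -12, 7]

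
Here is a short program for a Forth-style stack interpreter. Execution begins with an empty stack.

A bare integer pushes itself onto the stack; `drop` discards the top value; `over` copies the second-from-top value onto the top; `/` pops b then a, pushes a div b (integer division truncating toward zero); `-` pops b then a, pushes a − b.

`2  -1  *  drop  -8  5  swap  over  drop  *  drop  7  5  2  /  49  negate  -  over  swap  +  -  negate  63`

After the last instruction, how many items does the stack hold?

2

2      → 2
-1     → 2 -1
*      → -2
drop   → (empty)
-8     → -8
5      → -8 5
swap   → 5 -8
over   → 5 -8 5
drop   → 5 -8
*      → -40
drop   → (empty)
7      → 7
5      → 7 5
2      → 7 5 2
/      → 7 2
49     → 7 2 49
negate → 7 2 -49
-      → 7 51
over   → 7 51 7
swap   → 7 7 51
+      → 7 58
-      → -51
negate → 51
63     → 51 63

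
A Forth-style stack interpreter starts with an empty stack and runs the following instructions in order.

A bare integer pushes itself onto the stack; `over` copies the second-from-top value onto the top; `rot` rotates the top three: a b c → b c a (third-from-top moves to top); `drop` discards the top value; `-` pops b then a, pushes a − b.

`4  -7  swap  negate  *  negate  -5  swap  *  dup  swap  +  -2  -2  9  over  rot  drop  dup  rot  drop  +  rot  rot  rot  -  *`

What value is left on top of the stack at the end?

560

4      : 4
-7     : 4 -7
swap   : -7 4
negate : -7 -4
*      : 28
negate : -28
-5     : -28 -5
swap   : -5 -28
*      : 140
dup    : 140 140
swap   : 140 140
+      : 280
-2     : 280 -2
-2     : 280 -2 -2
9      : 280 -2 -2 9
over   : 280 -2 -2 9 -2
rot    : 280 -2 9 -2 -2
drop   : 280 -2 9 -2
dup    : 280 -2 9 -2 -2
rot    : 280 -2 -2 -2 9
drop   : 280 -2 -2 -2
+      : 280 -2 -4
rot    : -2 -4 280
rot    : -4 280 -2
rot    : 280 -2 -4
-      : 280 2
*      : 560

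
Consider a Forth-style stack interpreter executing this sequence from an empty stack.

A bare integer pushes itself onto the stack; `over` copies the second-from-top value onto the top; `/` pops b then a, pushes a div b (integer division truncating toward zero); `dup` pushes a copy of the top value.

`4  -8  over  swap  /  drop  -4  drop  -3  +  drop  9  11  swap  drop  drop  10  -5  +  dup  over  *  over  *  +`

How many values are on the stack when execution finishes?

4    → 4
-8   → 4 -8
over → 4 -8 4
swap → 4 4 -8
/    → 4 0
drop → 4
-4   → 4 -4
drop → 4
-3   → 4 -3
+    → 1
drop → (empty)
9    → 9
11   → 9 11
swap → 11 9
drop → 11
drop → (empty)
10   → 10
-5   → 10 -5
+    → 5
dup  → 5 5
over → 5 5 5
*    → 5 25
over → 5 25 5
*    → 5 125
+    → 130

1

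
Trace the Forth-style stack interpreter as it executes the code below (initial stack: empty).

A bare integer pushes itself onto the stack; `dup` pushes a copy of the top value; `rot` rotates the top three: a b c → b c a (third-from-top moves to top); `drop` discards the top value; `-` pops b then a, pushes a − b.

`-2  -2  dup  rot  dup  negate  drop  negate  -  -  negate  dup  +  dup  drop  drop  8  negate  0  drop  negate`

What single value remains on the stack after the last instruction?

-2      -2
-2      -2 -2
dup     -2 -2 -2
rot     -2 -2 -2
dup     -2 -2 -2 -2
negate  -2 -2 -2 2
drop    -2 -2 -2
negate  -2 -2 2
-       -2 -4
-       2
negate  -2
dup     -2 -2
+       -4
dup     -4 -4
drop    -4
drop    (empty)
8       8
negate  -8
0       -8 0
drop    -8
negate  8

8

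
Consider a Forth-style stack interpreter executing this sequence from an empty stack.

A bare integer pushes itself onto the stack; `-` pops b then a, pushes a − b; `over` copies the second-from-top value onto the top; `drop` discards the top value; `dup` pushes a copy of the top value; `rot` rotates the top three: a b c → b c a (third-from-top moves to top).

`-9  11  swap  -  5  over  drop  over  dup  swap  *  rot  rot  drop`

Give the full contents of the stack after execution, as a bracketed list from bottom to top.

-9   → [-9]
11   → [-9, 11]
swap → [11, -9]
-    → [20]
5    → [20, 5]
over → [20, 5, 20]
drop → [20, 5]
over → [20, 5, 20]
dup  → [20, 5, 20, 20]
swap → [20, 5, 20, 20]
*    → [20, 5, 400]
rot  → [5, 400, 20]
rot  → [400, 20, 5]
drop → [400, 20]

[400, 20]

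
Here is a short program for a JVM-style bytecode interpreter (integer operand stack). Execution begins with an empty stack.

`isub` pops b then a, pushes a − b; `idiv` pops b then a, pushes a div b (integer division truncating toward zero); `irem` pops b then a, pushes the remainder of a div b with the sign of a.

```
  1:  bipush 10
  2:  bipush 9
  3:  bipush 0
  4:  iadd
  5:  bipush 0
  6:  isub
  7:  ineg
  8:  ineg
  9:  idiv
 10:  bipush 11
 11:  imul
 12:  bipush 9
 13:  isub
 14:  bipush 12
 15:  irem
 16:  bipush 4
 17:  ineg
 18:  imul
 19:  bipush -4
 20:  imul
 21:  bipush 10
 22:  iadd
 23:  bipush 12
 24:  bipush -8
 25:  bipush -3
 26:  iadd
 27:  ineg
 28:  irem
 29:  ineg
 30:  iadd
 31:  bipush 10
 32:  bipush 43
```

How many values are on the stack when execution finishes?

3

bipush 10 → [10]
bipush 9  → [10, 9]
bipush 0  → [10, 9, 0]
iadd      → [10, 9]
bipush 0  → [10, 9, 0]
isub      → [10, 9]
ineg      → [10, -9]
ineg      → [10, 9]
idiv      → [1]
bipush 11 → [1, 11]
imul      → [11]
bipush 9  → [11, 9]
isub      → [2]
bipush 12 → [2, 12]
irem      → [2]
bipush 4  → [2, 4]
ineg      → [2, -4]
imul      → [-8]
bipush -4 → [-8, -4]
imul      → [32]
bipush 10 → [32, 10]
iadd      → [42]
bipush 12 → [42, 12]
bipush -8 → [42, 12, -8]
bipush -3 → [42, 12, -8, -3]
iadd      → [42, 12, -11]
ineg      → [42, 12, 11]
irem      → [42, 1]
ineg      → [42, -1]
iadd      → [41]
bipush 10 → [41, 10]
bipush 43 → [41, 10, 43]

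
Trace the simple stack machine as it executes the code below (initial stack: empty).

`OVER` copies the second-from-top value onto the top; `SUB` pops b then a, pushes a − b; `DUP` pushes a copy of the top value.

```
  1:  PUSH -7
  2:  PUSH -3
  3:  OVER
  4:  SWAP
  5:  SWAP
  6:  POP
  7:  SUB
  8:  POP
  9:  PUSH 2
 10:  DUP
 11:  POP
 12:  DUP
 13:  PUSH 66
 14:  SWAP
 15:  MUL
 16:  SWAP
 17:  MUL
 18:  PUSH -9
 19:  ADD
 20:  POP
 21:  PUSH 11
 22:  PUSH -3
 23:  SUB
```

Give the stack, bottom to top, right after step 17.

PUSH -7 -> [-7]
PUSH -3 -> [-7, -3]
OVER    -> [-7, -3, -7]
SWAP    -> [-7, -7, -3]
SWAP    -> [-7, -3, -7]
POP     -> [-7, -3]
SUB     -> [-4]
POP     -> []
PUSH 2  -> [2]
DUP     -> [2, 2]
POP     -> [2]
DUP     -> [2, 2]
PUSH 66 -> [2, 2, 66]
SWAP    -> [2, 66, 2]
MUL     -> [2, 132]
SWAP    -> [132, 2]
MUL     -> [264]

[264]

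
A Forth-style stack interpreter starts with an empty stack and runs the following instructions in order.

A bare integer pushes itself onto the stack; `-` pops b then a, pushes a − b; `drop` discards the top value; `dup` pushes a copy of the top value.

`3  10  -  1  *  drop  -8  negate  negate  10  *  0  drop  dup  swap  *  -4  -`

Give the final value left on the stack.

6404

3      -> [3]
10     -> [3, 10]
-      -> [-7]
1      -> [-7, 1]
*      -> [-7]
drop   -> []
-8     -> [-8]
negate -> [8]
negate -> [-8]
10     -> [-8, 10]
*      -> [-80]
0      -> [-80, 0]
drop   -> [-80]
dup    -> [-80, -80]
swap   -> [-80, -80]
*      -> [6400]
-4     -> [6400, -4]
-      -> [6404]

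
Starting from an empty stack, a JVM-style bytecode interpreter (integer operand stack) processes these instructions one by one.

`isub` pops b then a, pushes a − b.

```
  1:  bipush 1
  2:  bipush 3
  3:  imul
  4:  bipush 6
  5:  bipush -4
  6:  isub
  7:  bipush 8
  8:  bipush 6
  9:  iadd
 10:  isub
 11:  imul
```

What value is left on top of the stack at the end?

-12

bipush 1  → 1
bipush 3  → 1 3
imul      → 3
bipush 6  → 3 6
bipush -4 → 3 6 -4
isub      → 3 10
bipush 8  → 3 10 8
bipush 6  → 3 10 8 6
iadd      → 3 10 14
isub      → 3 -4
imul      → -12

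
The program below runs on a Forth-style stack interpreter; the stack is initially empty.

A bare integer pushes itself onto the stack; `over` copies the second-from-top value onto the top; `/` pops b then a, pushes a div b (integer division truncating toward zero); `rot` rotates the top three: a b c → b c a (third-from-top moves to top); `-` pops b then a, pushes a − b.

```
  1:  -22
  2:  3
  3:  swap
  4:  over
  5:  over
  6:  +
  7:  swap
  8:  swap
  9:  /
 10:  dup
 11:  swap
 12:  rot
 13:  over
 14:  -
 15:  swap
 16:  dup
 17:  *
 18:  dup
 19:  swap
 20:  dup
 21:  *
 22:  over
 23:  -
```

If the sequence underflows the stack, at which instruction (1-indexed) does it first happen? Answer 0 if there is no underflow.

-22  -> [-22]
3    -> [-22, 3]
swap -> [3, -22]
over -> [3, -22, 3]
over -> [3, -22, 3, -22]
+    -> [3, -22, -19]
swap -> [3, -19, -22]
swap -> [3, -22, -19]
/    -> [3, 1]
dup  -> [3, 1, 1]
swap -> [3, 1, 1]
rot  -> [1, 1, 3]
over -> [1, 1, 3, 1]
-    -> [1, 1, 2]
swap -> [1, 2, 1]
dup  -> [1, 2, 1, 1]
*    -> [1, 2, 1]
dup  -> [1, 2, 1, 1]
swap -> [1, 2, 1, 1]
dup  -> [1, 2, 1, 1, 1]
*    -> [1, 2, 1, 1]
over -> [1, 2, 1, 1, 1]
-    -> [1, 2, 1, 0]

0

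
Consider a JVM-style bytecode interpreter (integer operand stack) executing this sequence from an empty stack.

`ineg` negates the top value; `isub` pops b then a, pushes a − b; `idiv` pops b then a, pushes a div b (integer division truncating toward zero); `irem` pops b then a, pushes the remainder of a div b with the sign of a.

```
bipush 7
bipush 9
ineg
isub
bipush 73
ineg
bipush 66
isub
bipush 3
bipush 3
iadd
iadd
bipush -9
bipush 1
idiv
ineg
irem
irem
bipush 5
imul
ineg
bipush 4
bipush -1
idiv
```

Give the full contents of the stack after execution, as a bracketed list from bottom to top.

bipush 7   7
bipush 9   7 9
ineg       7 -9
isub       16
bipush 73  16 73
ineg       16 -73
bipush 66  16 -73 66
isub       16 -139
bipush 3   16 -139 3
bipush 3   16 -139 3 3
iadd       16 -139 6
iadd       16 -133
bipush -9  16 -133 -9
bipush 1   16 -133 -9 1
idiv       16 -133 -9
ineg       16 -133 9
irem       16 -7
irem       2
bipush 5   2 5
imul       10
ineg       -10
bipush 4   -10 4
bipush -1  -10 4 -1
idiv       -10 -4

[-10, -4]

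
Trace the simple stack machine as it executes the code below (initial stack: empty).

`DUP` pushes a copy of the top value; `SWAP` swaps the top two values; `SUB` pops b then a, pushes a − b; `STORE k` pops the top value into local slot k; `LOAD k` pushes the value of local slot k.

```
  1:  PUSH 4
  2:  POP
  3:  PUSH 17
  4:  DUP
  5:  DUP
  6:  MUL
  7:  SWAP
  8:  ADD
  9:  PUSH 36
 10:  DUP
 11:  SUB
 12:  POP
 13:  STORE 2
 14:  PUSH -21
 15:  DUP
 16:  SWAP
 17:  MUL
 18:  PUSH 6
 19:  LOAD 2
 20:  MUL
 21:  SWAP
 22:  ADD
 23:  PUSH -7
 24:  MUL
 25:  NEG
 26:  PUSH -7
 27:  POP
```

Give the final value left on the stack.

15939

PUSH 4   -> [4]
POP      -> []
PUSH 17  -> [17]
DUP      -> [17, 17]
DUP      -> [17, 17, 17]
MUL      -> [17, 289]
SWAP     -> [289, 17]
ADD      -> [306]
PUSH 36  -> [306, 36]
DUP      -> [306, 36, 36]
SUB      -> [306, 0]
POP      -> [306]
STORE 2  -> []
PUSH -21 -> [-21]
DUP      -> [-21, -21]
SWAP     -> [-21, -21]
MUL      -> [441]
PUSH 6   -> [441, 6]
LOAD 2   -> [441, 6, 306]
MUL      -> [441, 1836]
SWAP     -> [1836, 441]
ADD      -> [2277]
PUSH -7  -> [2277, -7]
MUL      -> [-15939]
NEG      -> [15939]
PUSH -7  -> [15939, -7]
POP      -> [15939]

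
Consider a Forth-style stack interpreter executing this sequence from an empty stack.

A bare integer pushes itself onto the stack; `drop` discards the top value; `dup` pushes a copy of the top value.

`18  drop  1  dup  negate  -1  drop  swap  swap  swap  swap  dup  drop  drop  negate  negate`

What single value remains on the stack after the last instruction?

18     : 18
drop   : (empty)
1      : 1
dup    : 1 1
negate : 1 -1
-1     : 1 -1 -1
drop   : 1 -1
swap   : -1 1
swap   : 1 -1
swap   : -1 1
swap   : 1 -1
dup    : 1 -1 -1
drop   : 1 -1
drop   : 1
negate : -1
negate : 1

1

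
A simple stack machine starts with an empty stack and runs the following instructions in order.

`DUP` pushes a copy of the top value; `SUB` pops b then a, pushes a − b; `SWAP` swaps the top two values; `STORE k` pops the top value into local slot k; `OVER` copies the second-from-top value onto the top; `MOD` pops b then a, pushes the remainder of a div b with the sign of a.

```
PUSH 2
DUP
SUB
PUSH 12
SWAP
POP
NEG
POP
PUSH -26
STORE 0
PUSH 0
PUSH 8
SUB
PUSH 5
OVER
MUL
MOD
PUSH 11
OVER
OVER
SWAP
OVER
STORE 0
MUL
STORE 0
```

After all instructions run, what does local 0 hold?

PUSH 2   -> 2
DUP      -> 2 2
SUB      -> 0
PUSH 12  -> 0 12
SWAP     -> 12 0
POP      -> 12
NEG      -> -12
POP      -> (empty)
PUSH -26 -> -26
STORE 0  -> (empty)
PUSH 0   -> 0
PUSH 8   -> 0 8
SUB      -> -8
PUSH 5   -> -8 5
OVER     -> -8 5 -8
MUL      -> -8 -40
MOD      -> -8
PUSH 11  -> -8 11
OVER     -> -8 11 -8
OVER     -> -8 11 -8 11
SWAP     -> -8 11 11 -8
OVER     -> -8 11 11 -8 11
STORE 0  -> -8 11 11 -8
MUL      -> -8 11 -88
STORE 0  -> -8 11

-88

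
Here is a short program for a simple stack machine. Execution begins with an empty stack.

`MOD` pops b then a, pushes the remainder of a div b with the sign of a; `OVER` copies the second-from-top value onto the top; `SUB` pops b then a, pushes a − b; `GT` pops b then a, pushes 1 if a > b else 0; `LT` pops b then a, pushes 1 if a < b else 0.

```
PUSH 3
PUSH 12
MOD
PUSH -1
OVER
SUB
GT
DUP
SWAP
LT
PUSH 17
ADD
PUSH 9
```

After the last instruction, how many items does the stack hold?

2

PUSH 3   3
PUSH 12  3 12
MOD      3
PUSH -1  3 -1
OVER     3 -1 3
SUB      3 -4
GT       1
DUP      1 1
SWAP     1 1
LT       0
PUSH 17  0 17
ADD      17
PUSH 9   17 9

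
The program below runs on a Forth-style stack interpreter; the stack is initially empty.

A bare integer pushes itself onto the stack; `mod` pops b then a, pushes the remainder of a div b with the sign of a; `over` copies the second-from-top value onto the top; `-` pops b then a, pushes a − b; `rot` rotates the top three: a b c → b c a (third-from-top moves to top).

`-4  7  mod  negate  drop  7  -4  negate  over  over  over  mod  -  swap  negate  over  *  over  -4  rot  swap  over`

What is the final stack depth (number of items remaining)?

-4     : -4
7      : -4 7
mod    : -4
negate : 4
drop   : (empty)
7      : 7
-4     : 7 -4
negate : 7 4
over   : 7 4 7
over   : 7 4 7 4
over   : 7 4 7 4 7
mod    : 7 4 7 4
-      : 7 4 3
swap   : 7 3 4
negate : 7 3 -4
over   : 7 3 -4 3
*      : 7 3 -12
over   : 7 3 -12 3
-4     : 7 3 -12 3 -4
rot    : 7 3 3 -4 -12
swap   : 7 3 3 -12 -4
over   : 7 3 3 -12 -4 -12

6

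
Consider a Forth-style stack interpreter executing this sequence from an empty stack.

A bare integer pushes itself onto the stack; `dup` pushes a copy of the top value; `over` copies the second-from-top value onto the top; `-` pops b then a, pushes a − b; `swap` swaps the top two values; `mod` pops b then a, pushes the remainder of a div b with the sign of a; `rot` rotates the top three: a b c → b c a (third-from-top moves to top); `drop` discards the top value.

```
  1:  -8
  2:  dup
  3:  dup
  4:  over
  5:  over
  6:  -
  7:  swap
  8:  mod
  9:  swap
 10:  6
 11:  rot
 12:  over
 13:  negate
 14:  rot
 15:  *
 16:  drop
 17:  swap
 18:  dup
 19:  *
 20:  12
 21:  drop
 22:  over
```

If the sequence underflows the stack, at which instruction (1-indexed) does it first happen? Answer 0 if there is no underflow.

0

-8     : -8
dup    : -8 -8
dup    : -8 -8 -8
over   : -8 -8 -8 -8
over   : -8 -8 -8 -8 -8
-      : -8 -8 -8 0
swap   : -8 -8 0 -8
mod    : -8 -8 0
swap   : -8 0 -8
6      : -8 0 -8 6
rot    : -8 -8 6 0
over   : -8 -8 6 0 6
negate : -8 -8 6 0 -6
rot    : -8 -8 0 -6 6
*      : -8 -8 0 -36
drop   : -8 -8 0
swap   : -8 0 -8
dup    : -8 0 -8 -8
*      : -8 0 64
12     : -8 0 64 12
drop   : -8 0 64
over   : -8 0 64 0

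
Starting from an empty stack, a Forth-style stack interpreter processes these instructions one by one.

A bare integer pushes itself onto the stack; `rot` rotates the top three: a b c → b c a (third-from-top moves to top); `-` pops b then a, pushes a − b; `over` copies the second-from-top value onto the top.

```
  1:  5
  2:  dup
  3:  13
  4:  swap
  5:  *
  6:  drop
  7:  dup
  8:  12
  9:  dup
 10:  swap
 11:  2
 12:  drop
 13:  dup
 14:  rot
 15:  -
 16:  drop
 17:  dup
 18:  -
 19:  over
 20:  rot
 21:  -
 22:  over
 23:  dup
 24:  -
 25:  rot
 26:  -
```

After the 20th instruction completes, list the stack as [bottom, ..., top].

5    → 5
dup  → 5 5
13   → 5 5 13
swap → 5 13 5
*    → 5 65
drop → 5
dup  → 5 5
12   → 5 5 12
dup  → 5 5 12 12
swap → 5 5 12 12
2    → 5 5 12 12 2
drop → 5 5 12 12
dup  → 5 5 12 12 12
rot  → 5 5 12 12 12
-    → 5 5 12 0
drop → 5 5 12
dup  → 5 5 12 12
-    → 5 5 0
over → 5 5 0 5
rot  → 5 0 5 5

[5, 0, 5, 5]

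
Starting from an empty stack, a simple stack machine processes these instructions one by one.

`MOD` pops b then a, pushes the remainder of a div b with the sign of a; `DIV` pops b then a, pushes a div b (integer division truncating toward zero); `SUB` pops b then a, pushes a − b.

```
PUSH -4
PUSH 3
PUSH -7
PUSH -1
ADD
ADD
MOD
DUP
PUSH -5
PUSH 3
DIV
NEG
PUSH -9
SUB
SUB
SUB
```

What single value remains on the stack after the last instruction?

PUSH -4 : -4
PUSH 3  : -4 3
PUSH -7 : -4 3 -7
PUSH -1 : -4 3 -7 -1
ADD     : -4 3 -8
ADD     : -4 -5
MOD     : -4
DUP     : -4 -4
PUSH -5 : -4 -4 -5
PUSH 3  : -4 -4 -5 3
DIV     : -4 -4 -1
NEG     : -4 -4 1
PUSH -9 : -4 -4 1 -9
SUB     : -4 -4 10
SUB     : -4 -14
SUB     : 10

10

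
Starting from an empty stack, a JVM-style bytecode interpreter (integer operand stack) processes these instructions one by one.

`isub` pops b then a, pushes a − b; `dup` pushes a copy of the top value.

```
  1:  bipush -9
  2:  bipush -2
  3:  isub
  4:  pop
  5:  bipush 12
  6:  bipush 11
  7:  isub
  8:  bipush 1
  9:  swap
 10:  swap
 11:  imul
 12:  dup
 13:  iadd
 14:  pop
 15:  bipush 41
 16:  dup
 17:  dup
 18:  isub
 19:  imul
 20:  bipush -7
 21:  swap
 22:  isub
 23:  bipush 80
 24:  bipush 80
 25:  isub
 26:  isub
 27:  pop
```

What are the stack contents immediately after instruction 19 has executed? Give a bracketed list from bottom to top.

[0]

bipush -9  -9
bipush -2  -9 -2
isub       -7
pop        (empty)
bipush 12  12
bipush 11  12 11
isub       1
bipush 1   1 1
swap       1 1
swap       1 1
imul       1
dup        1 1
iadd       2
pop        (empty)
bipush 41  41
dup        41 41
dup        41 41 41
isub       41 0
imul       0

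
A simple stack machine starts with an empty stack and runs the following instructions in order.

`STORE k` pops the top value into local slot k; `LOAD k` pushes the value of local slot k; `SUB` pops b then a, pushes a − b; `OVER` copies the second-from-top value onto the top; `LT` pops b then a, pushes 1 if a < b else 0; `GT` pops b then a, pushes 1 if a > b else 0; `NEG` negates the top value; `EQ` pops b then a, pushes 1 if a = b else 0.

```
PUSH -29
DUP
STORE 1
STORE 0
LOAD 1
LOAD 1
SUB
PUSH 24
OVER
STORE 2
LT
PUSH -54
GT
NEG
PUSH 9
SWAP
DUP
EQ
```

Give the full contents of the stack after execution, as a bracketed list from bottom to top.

[9, 1]

PUSH -29 : [-29]
DUP      : [-29, -29]
STORE 1  : [-29]
STORE 0  : []
LOAD 1   : [-29]
LOAD 1   : [-29, -29]
SUB      : [0]
PUSH 24  : [0, 24]
OVER     : [0, 24, 0]
STORE 2  : [0, 24]
LT       : [1]
PUSH -54 : [1, -54]
GT       : [1]
NEG      : [-1]
PUSH 9   : [-1, 9]
SWAP     : [9, -1]
DUP      : [9, -1, -1]
EQ       : [9, 1]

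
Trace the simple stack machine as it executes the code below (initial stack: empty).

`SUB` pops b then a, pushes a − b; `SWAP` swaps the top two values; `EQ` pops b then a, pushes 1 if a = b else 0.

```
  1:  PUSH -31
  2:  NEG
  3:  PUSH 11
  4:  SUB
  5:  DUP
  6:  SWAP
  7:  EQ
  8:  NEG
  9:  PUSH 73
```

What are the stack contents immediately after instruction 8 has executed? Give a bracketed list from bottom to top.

[-1]

PUSH -31 → [-31]
NEG      → [31]
PUSH 11  → [31, 11]
SUB      → [20]
DUP      → [20, 20]
SWAP     → [20, 20]
EQ       → [1]
NEG      → [-1]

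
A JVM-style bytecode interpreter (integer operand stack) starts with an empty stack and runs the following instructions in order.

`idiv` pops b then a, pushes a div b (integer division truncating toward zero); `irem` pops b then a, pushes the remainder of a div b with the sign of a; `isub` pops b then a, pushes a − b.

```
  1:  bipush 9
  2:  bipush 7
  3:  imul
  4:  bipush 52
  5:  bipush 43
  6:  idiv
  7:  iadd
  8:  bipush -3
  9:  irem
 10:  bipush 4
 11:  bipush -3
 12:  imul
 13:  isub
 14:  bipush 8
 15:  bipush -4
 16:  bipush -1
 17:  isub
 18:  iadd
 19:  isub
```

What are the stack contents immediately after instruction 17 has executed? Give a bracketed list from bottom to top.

bipush 9  : [9]
bipush 7  : [9, 7]
imul      : [63]
bipush 52 : [63, 52]
bipush 43 : [63, 52, 43]
idiv      : [63, 1]
iadd      : [64]
bipush -3 : [64, -3]
irem      : [1]
bipush 4  : [1, 4]
bipush -3 : [1, 4, -3]
imul      : [1, -12]
isub      : [13]
bipush 8  : [13, 8]
bipush -4 : [13, 8, -4]
bipush -1 : [13, 8, -4, -1]
isub      : [13, 8, -3]

[13, 8, -3]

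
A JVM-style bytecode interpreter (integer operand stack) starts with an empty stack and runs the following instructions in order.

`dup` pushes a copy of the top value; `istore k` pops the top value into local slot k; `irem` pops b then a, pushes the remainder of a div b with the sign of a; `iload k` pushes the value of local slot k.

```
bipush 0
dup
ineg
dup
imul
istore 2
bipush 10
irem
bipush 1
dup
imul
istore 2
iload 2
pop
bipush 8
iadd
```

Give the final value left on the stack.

bipush 0  → 0
dup       → 0 0
ineg      → 0 0
dup       → 0 0 0
imul      → 0 0
istore 2  → 0
bipush 10 → 0 10
irem      → 0
bipush 1  → 0 1
dup       → 0 1 1
imul      → 0 1
istore 2  → 0
iload 2   → 0 1
pop       → 0
bipush 8  → 0 8
iadd      → 8

8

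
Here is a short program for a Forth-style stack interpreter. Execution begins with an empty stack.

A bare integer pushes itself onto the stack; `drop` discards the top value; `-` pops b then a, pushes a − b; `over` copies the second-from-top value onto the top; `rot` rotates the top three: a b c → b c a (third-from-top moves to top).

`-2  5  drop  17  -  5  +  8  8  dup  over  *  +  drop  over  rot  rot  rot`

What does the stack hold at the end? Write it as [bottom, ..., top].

-2   → -2
5    → -2 5
drop → -2
17   → -2 17
-    → -19
5    → -19 5
+    → -14
8    → -14 8
8    → -14 8 8
dup  → -14 8 8 8
over → -14 8 8 8 8
*    → -14 8 8 64
+    → -14 8 72
drop → -14 8
over → -14 8 -14
rot  → 8 -14 -14
rot  → -14 -14 8
rot  → -14 8 -14

[-14, 8, -14]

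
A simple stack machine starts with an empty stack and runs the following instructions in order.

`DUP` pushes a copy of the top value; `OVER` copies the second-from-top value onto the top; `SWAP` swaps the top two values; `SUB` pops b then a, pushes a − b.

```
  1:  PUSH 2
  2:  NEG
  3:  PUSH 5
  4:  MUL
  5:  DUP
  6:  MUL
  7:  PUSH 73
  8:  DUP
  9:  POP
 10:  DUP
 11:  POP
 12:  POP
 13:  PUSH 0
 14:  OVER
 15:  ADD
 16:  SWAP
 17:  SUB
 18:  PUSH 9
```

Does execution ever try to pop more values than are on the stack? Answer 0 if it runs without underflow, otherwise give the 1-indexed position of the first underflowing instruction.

0

PUSH 2  : 2
NEG     : -2
PUSH 5  : -2 5
MUL     : -10
DUP     : -10 -10
MUL     : 100
PUSH 73 : 100 73
DUP     : 100 73 73
POP     : 100 73
DUP     : 100 73 73
POP     : 100 73
POP     : 100
PUSH 0  : 100 0
OVER    : 100 0 100
ADD     : 100 100
SWAP    : 100 100
SUB     : 0
PUSH 9  : 0 9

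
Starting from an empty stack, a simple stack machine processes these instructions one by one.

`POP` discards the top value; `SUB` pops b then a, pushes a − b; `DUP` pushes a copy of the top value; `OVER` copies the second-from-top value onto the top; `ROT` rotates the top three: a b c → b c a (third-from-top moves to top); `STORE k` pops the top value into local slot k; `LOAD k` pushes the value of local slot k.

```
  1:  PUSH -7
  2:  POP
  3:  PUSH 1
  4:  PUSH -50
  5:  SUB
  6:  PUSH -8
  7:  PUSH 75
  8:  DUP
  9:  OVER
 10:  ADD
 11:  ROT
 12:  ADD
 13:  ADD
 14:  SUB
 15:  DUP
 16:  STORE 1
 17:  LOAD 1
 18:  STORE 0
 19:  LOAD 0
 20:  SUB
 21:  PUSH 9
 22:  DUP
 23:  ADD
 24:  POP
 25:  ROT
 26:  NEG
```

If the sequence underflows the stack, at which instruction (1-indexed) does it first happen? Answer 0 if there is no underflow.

PUSH -7  : [-7]
POP      : []
PUSH 1   : [1]
PUSH -50 : [1, -50]
SUB      : [51]
PUSH -8  : [51, -8]
PUSH 75  : [51, -8, 75]
DUP      : [51, -8, 75, 75]
OVER     : [51, -8, 75, 75, 75]
ADD      : [51, -8, 75, 150]
ROT      : [51, 75, 150, -8]
ADD      : [51, 75, 142]
ADD      : [51, 217]
SUB      : [-166]
DUP      : [-166, -166]
STORE 1  : [-166]
LOAD 1   : [-166, -166]
STORE 0  : [-166]
LOAD 0   : [-166, -166]
SUB      : [0]
PUSH 9   : [0, 9]
DUP      : [0, 9, 9]
ADD      : [0, 18]
POP      : [0]
ROT  — needs 3 operands, stack has 1 → underflow

25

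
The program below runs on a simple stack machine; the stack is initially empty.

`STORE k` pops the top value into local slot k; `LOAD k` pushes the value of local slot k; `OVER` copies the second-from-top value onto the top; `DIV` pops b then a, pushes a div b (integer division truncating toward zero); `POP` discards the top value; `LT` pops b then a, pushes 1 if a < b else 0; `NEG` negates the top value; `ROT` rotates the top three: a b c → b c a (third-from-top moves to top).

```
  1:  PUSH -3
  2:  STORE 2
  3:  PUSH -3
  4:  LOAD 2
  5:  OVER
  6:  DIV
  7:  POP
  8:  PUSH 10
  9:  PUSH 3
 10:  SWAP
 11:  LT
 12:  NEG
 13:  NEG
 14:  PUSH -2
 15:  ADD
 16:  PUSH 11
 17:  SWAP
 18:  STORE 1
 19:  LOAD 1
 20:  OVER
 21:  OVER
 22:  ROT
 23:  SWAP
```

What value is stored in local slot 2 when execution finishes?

-3

PUSH -3 -> [-3]
STORE 2 -> []
PUSH -3 -> [-3]
LOAD 2  -> [-3, -3]
OVER    -> [-3, -3, -3]
DIV     -> [-3, 1]
POP     -> [-3]
PUSH 10 -> [-3, 10]
PUSH 3  -> [-3, 10, 3]
SWAP    -> [-3, 3, 10]
LT      -> [-3, 1]
NEG     -> [-3, -1]
NEG     -> [-3, 1]
PUSH -2 -> [-3, 1, -2]
ADD     -> [-3, -1]
PUSH 11 -> [-3, -1, 11]
SWAP    -> [-3, 11, -1]
STORE 1 -> [-3, 11]
LOAD 1  -> [-3, 11, -1]
OVER    -> [-3, 11, -1, 11]
OVER    -> [-3, 11, -1, 11, -1]
ROT     -> [-3, 11, 11, -1, -1]
SWAP    -> [-3, 11, 11, -1, -1]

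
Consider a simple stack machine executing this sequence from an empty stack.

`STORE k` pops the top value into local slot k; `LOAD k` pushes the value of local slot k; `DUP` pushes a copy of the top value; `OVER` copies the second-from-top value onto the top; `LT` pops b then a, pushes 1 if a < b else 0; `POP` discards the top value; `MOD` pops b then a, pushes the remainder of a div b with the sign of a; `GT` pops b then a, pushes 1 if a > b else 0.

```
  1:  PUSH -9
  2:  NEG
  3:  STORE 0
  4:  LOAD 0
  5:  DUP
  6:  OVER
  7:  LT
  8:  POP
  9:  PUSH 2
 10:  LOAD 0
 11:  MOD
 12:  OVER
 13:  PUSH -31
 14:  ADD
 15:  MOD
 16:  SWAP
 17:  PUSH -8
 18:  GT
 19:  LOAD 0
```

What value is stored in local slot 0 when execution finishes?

9

PUSH -9   [-9]
NEG       [9]
STORE 0   []
LOAD 0    [9]
DUP       [9, 9]
OVER      [9, 9, 9]
LT        [9, 0]
POP       [9]
PUSH 2    [9, 2]
LOAD 0    [9, 2, 9]
MOD       [9, 2]
OVER      [9, 2, 9]
PUSH -31  [9, 2, 9, -31]
ADD       [9, 2, -22]
MOD       [9, 2]
SWAP      [2, 9]
PUSH -8   [2, 9, -8]
GT        [2, 1]
LOAD 0    [2, 1, 9]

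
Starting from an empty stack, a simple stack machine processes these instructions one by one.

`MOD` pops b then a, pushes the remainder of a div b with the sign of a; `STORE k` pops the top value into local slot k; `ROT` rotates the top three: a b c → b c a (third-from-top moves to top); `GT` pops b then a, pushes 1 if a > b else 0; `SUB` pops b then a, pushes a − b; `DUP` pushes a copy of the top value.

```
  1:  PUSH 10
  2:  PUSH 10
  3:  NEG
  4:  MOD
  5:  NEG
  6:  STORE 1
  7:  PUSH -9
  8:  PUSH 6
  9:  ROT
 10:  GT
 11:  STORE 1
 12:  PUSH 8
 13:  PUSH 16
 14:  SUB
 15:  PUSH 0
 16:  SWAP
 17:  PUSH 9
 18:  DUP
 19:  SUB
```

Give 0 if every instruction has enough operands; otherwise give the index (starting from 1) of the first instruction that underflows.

PUSH 10 : [10]
PUSH 10 : [10, 10]
NEG     : [10, -10]
MOD     : [0]
NEG     : [0]
STORE 1 : []
PUSH -9 : [-9]
PUSH 6  : [-9, 6]
ROT  — needs 3 operands, stack has 2 → underflow

9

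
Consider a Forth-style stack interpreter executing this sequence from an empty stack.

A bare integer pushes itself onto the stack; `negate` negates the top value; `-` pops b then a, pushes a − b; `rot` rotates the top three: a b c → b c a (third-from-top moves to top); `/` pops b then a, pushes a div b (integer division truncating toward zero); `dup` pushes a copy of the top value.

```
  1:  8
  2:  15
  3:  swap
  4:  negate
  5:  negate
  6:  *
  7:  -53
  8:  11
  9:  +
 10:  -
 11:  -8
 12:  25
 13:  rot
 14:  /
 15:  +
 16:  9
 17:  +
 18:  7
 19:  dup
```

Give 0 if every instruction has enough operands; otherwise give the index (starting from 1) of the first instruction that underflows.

8      -> 8
15     -> 8 15
swap   -> 15 8
negate -> 15 -8
negate -> 15 8
*      -> 120
-53    -> 120 -53
11     -> 120 -53 11
+      -> 120 -42
-      -> 162
-8     -> 162 -8
25     -> 162 -8 25
rot    -> -8 25 162
/      -> -8 0
+      -> -8
9      -> -8 9
+      -> 1
7      -> 1 7
dup    -> 1 7 7

0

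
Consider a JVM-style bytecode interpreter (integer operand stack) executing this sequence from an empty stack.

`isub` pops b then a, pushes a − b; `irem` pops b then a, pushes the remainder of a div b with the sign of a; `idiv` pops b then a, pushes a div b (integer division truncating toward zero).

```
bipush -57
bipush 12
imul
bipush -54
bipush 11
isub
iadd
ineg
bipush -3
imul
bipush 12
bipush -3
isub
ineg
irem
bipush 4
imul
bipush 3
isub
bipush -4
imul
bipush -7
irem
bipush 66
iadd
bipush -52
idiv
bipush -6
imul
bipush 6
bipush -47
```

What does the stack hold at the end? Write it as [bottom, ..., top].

[6, 6, -47]

bipush -57 : -57
bipush 12  : -57 12
imul       : -684
bipush -54 : -684 -54
bipush 11  : -684 -54 11
isub       : -684 -65
iadd       : -749
ineg       : 749
bipush -3  : 749 -3
imul       : -2247
bipush 12  : -2247 12
bipush -3  : -2247 12 -3
isub       : -2247 15
ineg       : -2247 -15
irem       : -12
bipush 4   : -12 4
imul       : -48
bipush 3   : -48 3
isub       : -51
bipush -4  : -51 -4
imul       : 204
bipush -7  : 204 -7
irem       : 1
bipush 66  : 1 66
iadd       : 67
bipush -52 : 67 -52
idiv       : -1
bipush -6  : -1 -6
imul       : 6
bipush 6   : 6 6
bipush -47 : 6 6 -47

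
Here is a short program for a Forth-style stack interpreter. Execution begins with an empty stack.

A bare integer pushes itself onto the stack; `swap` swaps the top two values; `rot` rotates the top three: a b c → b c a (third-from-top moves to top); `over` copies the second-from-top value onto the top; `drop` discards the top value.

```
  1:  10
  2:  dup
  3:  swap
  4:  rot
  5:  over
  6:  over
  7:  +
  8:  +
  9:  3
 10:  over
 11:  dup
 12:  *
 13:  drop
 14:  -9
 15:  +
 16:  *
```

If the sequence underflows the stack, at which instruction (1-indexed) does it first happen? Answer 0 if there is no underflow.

4

10    10
dup   10 10
swap  10 10
rot  — needs 3 operands, stack has 2 → underflow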